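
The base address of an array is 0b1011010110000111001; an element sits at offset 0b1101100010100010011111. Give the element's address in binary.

0b1110111101010011011000

Add column by column in base 2, right to left:
  1+1 = 0 carry 1
  0+1+1 = 0 carry 1
  0+1+1 = 0 carry 1
  1+1+1 = 1 carry 1
  1+1+1 = 1 carry 1
  1+0+1 = 0 carry 1
  0+0+1 = 1
  0+1 = 1
  0+0 = 0
  0+0 = 0
  1+0 = 1
  1+1 = 0 carry 1
  0+0+1 = 1
  1+1 = 0 carry 1
  0+0+1 = 1
  1+0 = 1
  1+0 = 1
  0+1 = 1
  1+1 = 0 carry 1
  0+0+1 = 1
  0+1 = 1
  0+1 = 1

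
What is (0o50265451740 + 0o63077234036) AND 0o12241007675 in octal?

0o12240005674

Add column by column in base 8, right to left:
  0+6 = 6
  4+3 = 7
  7+0 = 7
  1+4 = 5
  5+3 = 0 carry 1
  4+2+1 = 7
  5+7 = 4 carry 1
  6+7+1 = 6 carry 1
  2+0+1 = 3
  0+3 = 3
  5+6 = 3 carry 1
  final carry 1
Sum = 0o133364705776; now AND with 0o12241007675:
  1&0=0, 3&1=1, 3&2=2, 3&2=2, 6&4=4, 4&1=0, 7&0=0, 0&0=0, 5&7=5, 7&6=6, 7&7=7, 6&5=4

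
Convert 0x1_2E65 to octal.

Expand each hex digit to 4 bits: 1=0001 2=0010 E=1110 6=0110 5=0101.
Group the bits in threes: 010 010 111 001 100 101 → 227145.

0o227145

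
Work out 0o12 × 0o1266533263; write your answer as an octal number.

0o15442621376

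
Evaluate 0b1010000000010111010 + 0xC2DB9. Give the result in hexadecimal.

0x112E73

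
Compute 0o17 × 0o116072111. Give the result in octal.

Multiply each base-8 digit by 15, carrying:
  1×15 = 15 → write 7 carry 1
  1×15+1 = 16 → write 0 carry 2
  1×15+2 = 17 → write 1 carry 2
  2×15+2 = 32 → write 0 carry 4
  7×15+4 = 109 → write 5 carry 13
  0×15+13 = 13 → write 5 carry 1
  6×15+1 = 91 → write 3 carry 11
  1×15+11 = 26 → write 2 carry 3
  1×15+3 = 18 → write 2 carry 2
  remaining carry: 2

0o2223550107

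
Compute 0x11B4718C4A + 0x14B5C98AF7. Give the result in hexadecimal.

Add column by column in base 16, right to left:
  A+7 = 1 carry 1
  4+F+1 = 4 carry 1
  C+A+1 = 7 carry 1
  8+8+1 = 1 carry 1
  1+9+1 = B
  7+C = 3 carry 1
  4+5+1 = A
  B+B = 6 carry 1
  1+4+1 = 6
  1+1 = 2

0x266A3B1741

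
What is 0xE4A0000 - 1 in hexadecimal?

0xE49FFFF

The trailing 4 digits are 0, so subtracting 1 borrows through: they become F and the next digit up decrements.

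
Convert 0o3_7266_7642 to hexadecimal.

0x3EB6FA2

Each octal digit is 3 bits: 3=011 7=111 2=010 6=110 6=110 7=111 6=110 4=100 2=010.
Group the bits into nibbles: 0011 1110 1011 0110 1111 1010 0010 → 3EB6FA2.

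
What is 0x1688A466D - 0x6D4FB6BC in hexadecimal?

Subtract column by column in base 16:
  D-C → 1
  6-B → B (borrow)
  6-6-1 → F (borrow)
  4-B-1 → 8 (borrow)
  A-F-1 → A (borrow)
  8-4-1 → 3
  8-D → B (borrow)
  6-6-1 → F (borrow)
  1-0-1 → 0

0xFB3A8FB1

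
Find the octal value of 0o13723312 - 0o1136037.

Subtract column by column in base 8:
  2-7 → 3 (borrow)
  1-3-1 → 5 (borrow)
  3-0-1 → 2
  3-6 → 5 (borrow)
  2-3-1 → 6 (borrow)
  7-1-1 → 5
  3-1 → 2
  1-0 → 1

0o12565253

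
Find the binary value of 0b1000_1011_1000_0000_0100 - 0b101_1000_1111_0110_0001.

Subtract column by column in base 2:
  0-1 → 1 (borrow)
  0-0-1 → 1 (borrow)
  1-0-1 → 0
  0-0 → 0
  0-0 → 0
  0-1 → 1 (borrow)
  0-1-1 → 0 (borrow)
  0-0-1 → 1 (borrow)
  0-1-1 → 0 (borrow)
  0-1-1 → 0 (borrow)
  0-1-1 → 0 (borrow)
  1-1-1 → 1 (borrow)
  1-0-1 → 0
  1-0 → 1
  0-0 → 0
  1-1 → 0
  0-1 → 1 (borrow)
  0-0-1 → 1 (borrow)
  0-1-1 → 0 (borrow)
  1-0-1 → 0

0b110010100010100011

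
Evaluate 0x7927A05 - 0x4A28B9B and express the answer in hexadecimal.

0x2EFEE6A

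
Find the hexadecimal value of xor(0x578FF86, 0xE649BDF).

XOR each hex digit independently (no carries):
  5^E=B, 7^6=1, 8^4=C, F^9=6, F^B=4, 8^D=5, 6^F=9

0xB1C6459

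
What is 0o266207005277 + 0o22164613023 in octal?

Add column by column in base 8, right to left:
  7+3 = 2 carry 1
  7+2+1 = 2 carry 1
  2+0+1 = 3
  5+3 = 0 carry 1
  0+1+1 = 2
  0+6 = 6
  7+4 = 3 carry 1
  0+6+1 = 7
  2+1 = 3
  6+2 = 0 carry 1
  6+2+1 = 1 carry 1
  2+0+1 = 3

0o310373620322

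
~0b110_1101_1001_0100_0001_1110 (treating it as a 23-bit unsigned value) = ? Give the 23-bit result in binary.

0b00100100110101111100001

Invert each bit: 11011011001010000011110 → 00100100110101111100001.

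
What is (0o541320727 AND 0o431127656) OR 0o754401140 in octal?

0o755521746

0o541320727 AND 0o431127656 = 0o401120606.
Then OR with 0o754401140.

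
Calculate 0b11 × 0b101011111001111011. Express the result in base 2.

0b10000011101101110001

Multiply each base-2 digit by 3, carrying:
  1×3 = 3 → write 1 carry 1
  1×3+1 = 4 → write 0 carry 2
  0×3+2 = 2 → write 0 carry 1
  1×3+1 = 4 → write 0 carry 2
  1×3+2 = 5 → write 1 carry 2
  1×3+2 = 5 → write 1 carry 2
  1×3+2 = 5 → write 1 carry 2
  0×3+2 = 2 → write 0 carry 1
  0×3+1 = 1 → write 1
  1×3 = 3 → write 1 carry 1
  1×3+1 = 4 → write 0 carry 2
  1×3+2 = 5 → write 1 carry 2
  1×3+2 = 5 → write 1 carry 2
  1×3+2 = 5 → write 1 carry 2
  0×3+2 = 2 → write 0 carry 1
  1×3+1 = 4 → write 0 carry 2
  0×3+2 = 2 → write 0 carry 1
  1×3+1 = 4 → write 0 carry 2
  remaining carry: 10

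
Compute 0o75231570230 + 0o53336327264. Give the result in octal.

0o150570117514

Add column by column in base 8, right to left:
  0+4 = 4
  3+6 = 1 carry 1
  2+2+1 = 5
  0+7 = 7
  7+2 = 1 carry 1
  5+3+1 = 1 carry 1
  1+6+1 = 0 carry 1
  3+3+1 = 7
  2+3 = 5
  5+3 = 0 carry 1
  7+5+1 = 5 carry 1
  final carry 1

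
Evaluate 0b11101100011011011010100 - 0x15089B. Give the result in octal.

0b11101100011011011010100 = 0o35433324 in octal.
0x15089B = 0o5204233 in octal.
Subtract column by column in base 8:
  4-3 → 1
  2-3 → 7 (borrow)
  3-2-1 → 0
  3-4 → 7 (borrow)
  3-0-1 → 2
  4-2 → 2
  5-5 → 0
  3-0 → 3

0o30227071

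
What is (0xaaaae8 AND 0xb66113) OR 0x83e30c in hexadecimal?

0xa3e30c

0xaaaae8 AND 0xb66113 = 0xa22000.
Then OR with 0x83e30c.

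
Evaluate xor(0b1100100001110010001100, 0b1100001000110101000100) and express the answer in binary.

XOR bit by bit (1 where the bits differ):
  1100100001110010001100
^ 1100001000110101000100
= 0000101001000111001000

0b0000101001000111001000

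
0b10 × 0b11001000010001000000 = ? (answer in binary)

Multiply each base-2 digit by 2, carrying:
  0×2 = 0 → write 0
  0×2 = 0 → write 0
  0×2 = 0 → write 0
  0×2 = 0 → write 0
  0×2 = 0 → write 0
  0×2 = 0 → write 0
  1×2 = 2 → write 0 carry 1
  0×2+1 = 1 → write 1
  0×2 = 0 → write 0
  0×2 = 0 → write 0
  1×2 = 2 → write 0 carry 1
  0×2+1 = 1 → write 1
  0×2 = 0 → write 0
  0×2 = 0 → write 0
  0×2 = 0 → write 0
  1×2 = 2 → write 0 carry 1
  0×2+1 = 1 → write 1
  0×2 = 0 → write 0
  1×2 = 2 → write 0 carry 1
  1×2+1 = 3 → write 1 carry 1
  remaining carry: 1

0b110010000100010000000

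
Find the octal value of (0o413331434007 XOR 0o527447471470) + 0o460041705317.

0o615037753016

First 0o413331434007 XOR 0o527447471470 = 0o134776045477.
Add column by column in base 8, right to left:
  7+7 = 6 carry 1
  7+1+1 = 1 carry 1
  4+3+1 = 0 carry 1
  5+5+1 = 3 carry 1
  4+0+1 = 5
  0+7 = 7
  6+1 = 7
  7+4 = 3 carry 1
  7+0+1 = 0 carry 1
  4+0+1 = 5
  3+6 = 1 carry 1
  1+4+1 = 6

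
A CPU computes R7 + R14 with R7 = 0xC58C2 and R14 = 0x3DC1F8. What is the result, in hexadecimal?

Add column by column in base 16, right to left:
  2+8 = A
  C+F = B carry 1
  8+1+1 = A
  5+C = 1 carry 1
  C+D+1 = A carry 1
  0+3+1 = 4

0x4A1ABA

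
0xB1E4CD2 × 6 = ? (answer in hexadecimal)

0x42B5CCEC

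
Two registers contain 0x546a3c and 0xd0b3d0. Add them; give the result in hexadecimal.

0x1251e0c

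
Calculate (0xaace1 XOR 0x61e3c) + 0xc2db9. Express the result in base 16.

0x18e096

First 0xaace1 XOR 0x61e3c = 0xcb2dd.
Add column by column in base 16, right to left:
  d+9 = 6 carry 1
  d+b+1 = 9 carry 1
  2+d+1 = 0 carry 1
  b+2+1 = e
  c+c = 8 carry 1
  final carry 1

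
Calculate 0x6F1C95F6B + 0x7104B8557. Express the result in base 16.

0xE0214E4C2

Add column by column in base 16, right to left:
  B+7 = 2 carry 1
  6+5+1 = C
  F+5 = 4 carry 1
  5+8+1 = E
  9+B = 4 carry 1
  C+4+1 = 1 carry 1
  1+0+1 = 2
  F+1 = 0 carry 1
  6+7+1 = E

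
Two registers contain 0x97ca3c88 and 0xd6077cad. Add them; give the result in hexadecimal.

0x16dd1b935

Add column by column in base 16, right to left:
  8+d = 5 carry 1
  8+a+1 = 3 carry 1
  c+c+1 = 9 carry 1
  3+7+1 = b
  a+7 = 1 carry 1
  c+0+1 = d
  7+6 = d
  9+d = 6 carry 1
  final carry 1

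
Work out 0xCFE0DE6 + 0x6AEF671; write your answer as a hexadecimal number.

0x13AD0457

Add column by column in base 16, right to left:
  6+1 = 7
  E+7 = 5 carry 1
  D+6+1 = 4 carry 1
  0+F+1 = 0 carry 1
  E+E+1 = D carry 1
  F+A+1 = A carry 1
  C+6+1 = 3 carry 1
  final carry 1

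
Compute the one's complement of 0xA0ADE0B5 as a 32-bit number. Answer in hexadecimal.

0x5F521F4A

Each hex digit d becomes F−d:
  A→5, 0→F, A→5, D→2, E→1, 0→F, B→4, 5→A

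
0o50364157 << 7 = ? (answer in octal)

0o12075033600

7 bits is not a whole number of base-8 digits; in binary: 101000011110100001101111 << 7 = 1010000111101000011011110000000.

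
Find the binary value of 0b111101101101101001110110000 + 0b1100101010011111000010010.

0b1001010011000001000111000010

Add column by column in base 2, right to left:
  0+0 = 0
  0+1 = 1
  0+0 = 0
  0+0 = 0
  1+1 = 0 carry 1
  1+0+1 = 0 carry 1
  0+0+1 = 1
  1+0 = 1
  1+0 = 1
  1+1 = 0 carry 1
  0+1+1 = 0 carry 1
  0+1+1 = 0 carry 1
  1+1+1 = 1 carry 1
  0+1+1 = 0 carry 1
  1+0+1 = 0 carry 1
  1+0+1 = 0 carry 1
  0+1+1 = 0 carry 1
  1+0+1 = 0 carry 1
  1+1+1 = 1 carry 1
  0+0+1 = 1
  1+1 = 0 carry 1
  1+0+1 = 0 carry 1
  0+0+1 = 1
  1+1 = 0 carry 1
  1+1+1 = 1 carry 1
  1+0+1 = 0 carry 1
  1+0+1 = 0 carry 1
  final carry 1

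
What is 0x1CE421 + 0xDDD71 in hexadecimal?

Add column by column in base 16, right to left:
  1+1 = 2
  2+7 = 9
  4+D = 1 carry 1
  E+D+1 = C carry 1
  C+D+1 = A carry 1
  1+0+1 = 2

0x2AC192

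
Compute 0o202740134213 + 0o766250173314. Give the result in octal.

0o1171210327527

Add column by column in base 8, right to left:
  3+4 = 7
  1+1 = 2
  2+3 = 5
  4+3 = 7
  3+7 = 2 carry 1
  1+1+1 = 3
  0+0 = 0
  4+5 = 1 carry 1
  7+2+1 = 2 carry 1
  2+6+1 = 1 carry 1
  0+6+1 = 7
  2+7 = 1 carry 1
  final carry 1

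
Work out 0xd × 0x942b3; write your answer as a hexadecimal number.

0x786317

Multiply each base-16 digit by 13, carrying:
  3×13 = 39 → write 7 carry 2
  b×13+2 = 145 → write 1 carry 9
  2×13+9 = 35 → write 3 carry 2
  4×13+2 = 54 → write 6 carry 3
  9×13+3 = 120 → write 8 carry 7
  remaining carry: 7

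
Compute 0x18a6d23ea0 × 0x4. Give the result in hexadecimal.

Multiply each base-16 digit by 4, carrying:
  0×4 = 0 → write 0
  a×4 = 40 → write 8 carry 2
  e×4+2 = 58 → write a carry 3
  3×4+3 = 15 → write f
  2×4 = 8 → write 8
  d×4 = 52 → write 4 carry 3
  6×4+3 = 27 → write b carry 1
  a×4+1 = 41 → write 9 carry 2
  8×4+2 = 34 → write 2 carry 2
  1×4+2 = 6 → write 6

0x629b48fa80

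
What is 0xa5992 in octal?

Expand each hex digit to 4 bits: a=1010 5=0101 9=1001 9=1001 2=0010.
Group the bits in threes: 010 100 101 100 110 010 010 → 2454622.

0o2454622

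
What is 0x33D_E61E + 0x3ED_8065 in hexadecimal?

0x72B6683

Add column by column in base 16, right to left:
  E+5 = 3 carry 1
  1+6+1 = 8
  6+0 = 6
  E+8 = 6 carry 1
  D+D+1 = B carry 1
  3+E+1 = 2 carry 1
  3+3+1 = 7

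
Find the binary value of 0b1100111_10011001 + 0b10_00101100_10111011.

Add column by column in base 2, right to left:
  1+1 = 0 carry 1
  0+1+1 = 0 carry 1
  0+0+1 = 1
  1+1 = 0 carry 1
  1+1+1 = 1 carry 1
  0+1+1 = 0 carry 1
  0+0+1 = 1
  1+1 = 0 carry 1
  1+0+1 = 0 carry 1
  1+0+1 = 0 carry 1
  1+1+1 = 1 carry 1
  0+1+1 = 0 carry 1
  0+0+1 = 1
  1+1 = 0 carry 1
  1+0+1 = 0 carry 1
  0+0+1 = 1
  0+0 = 0
  0+1 = 1

0b101001010001010100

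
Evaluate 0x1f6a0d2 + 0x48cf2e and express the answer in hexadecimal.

0x23f7000

Add column by column in base 16, right to left:
  2+e = 0 carry 1
  d+2+1 = 0 carry 1
  0+f+1 = 0 carry 1
  a+c+1 = 7 carry 1
  6+8+1 = f
  f+4 = 3 carry 1
  1+0+1 = 2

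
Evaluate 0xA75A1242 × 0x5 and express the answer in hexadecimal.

Multiply each base-16 digit by 5, carrying:
  2×5 = 10 → write A
  4×5 = 20 → write 4 carry 1
  2×5+1 = 11 → write B
  1×5 = 5 → write 5
  A×5 = 50 → write 2 carry 3
  5×5+3 = 28 → write C carry 1
  7×5+1 = 36 → write 4 carry 2
  A×5+2 = 52 → write 4 carry 3
  remaining carry: 3

0x344C25B4A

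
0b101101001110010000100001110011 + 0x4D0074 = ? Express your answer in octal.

0o5541404347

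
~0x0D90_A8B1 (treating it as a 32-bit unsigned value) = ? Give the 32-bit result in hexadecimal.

0xF26F574E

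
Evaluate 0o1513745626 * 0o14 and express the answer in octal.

Multiply each base-8 digit by 12, carrying:
  6×12 = 72 → write 0 carry 9
  2×12+9 = 33 → write 1 carry 4
  6×12+4 = 76 → write 4 carry 9
  5×12+9 = 69 → write 5 carry 8
  4×12+8 = 56 → write 0 carry 7
  7×12+7 = 91 → write 3 carry 11
  3×12+11 = 47 → write 7 carry 5
  1×12+5 = 17 → write 1 carry 2
  5×12+2 = 62 → write 6 carry 7
  1×12+7 = 19 → write 3 carry 2
  remaining carry: 2

0o23617305410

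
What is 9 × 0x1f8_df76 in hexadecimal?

Multiply each base-16 digit by 9, carrying:
  6×9 = 54 → write 6 carry 3
  7×9+3 = 66 → write 2 carry 4
  f×9+4 = 139 → write b carry 8
  d×9+8 = 125 → write d carry 7
  8×9+7 = 79 → write f carry 4
  f×9+4 = 139 → write b carry 8
  1×9+8 = 17 → write 1 carry 1
  remaining carry: 1

0x11bfdb26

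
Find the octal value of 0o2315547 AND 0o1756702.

AND each oct digit independently (no carries):
  2&1=0, 3&7=3, 1&5=1, 5&6=4, 5&7=5, 4&0=0, 7&2=2

0o0314502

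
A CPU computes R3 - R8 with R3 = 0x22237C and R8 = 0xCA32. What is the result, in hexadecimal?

Subtract column by column in base 16:
  C-2 → A
  7-3 → 4
  3-A → 9 (borrow)
  2-C-1 → 5 (borrow)
  2-0-1 → 1
  2-0 → 2

0x21594A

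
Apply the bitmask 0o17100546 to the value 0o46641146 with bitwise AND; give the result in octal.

AND each oct digit independently (no carries):
  4&1=0, 6&7=6, 6&1=0, 4&0=0, 1&0=0, 1&5=1, 4&4=4, 6&6=6

0o06000146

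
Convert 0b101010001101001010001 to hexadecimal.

Group the bits into nibbles: 0001 0101 0001 1010 0101 0001 → 151a51.

0x151a51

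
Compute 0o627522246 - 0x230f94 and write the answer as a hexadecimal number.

0x63b9512

0o627522246 = 0x65ea4a6 in hexadecimal.
Subtract column by column in base 16:
  6-4 → 2
  a-9 → 1
  4-f → 5 (borrow)
  a-0-1 → 9
  e-3 → b
  5-2 → 3
  6-0 → 6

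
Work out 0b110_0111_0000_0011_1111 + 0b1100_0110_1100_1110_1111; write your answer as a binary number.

0b100101101110100101110

Add column by column in base 2, right to left:
  1+1 = 0 carry 1
  1+1+1 = 1 carry 1
  1+1+1 = 1 carry 1
  1+1+1 = 1 carry 1
  1+0+1 = 0 carry 1
  1+1+1 = 1 carry 1
  0+1+1 = 0 carry 1
  0+1+1 = 0 carry 1
  0+0+1 = 1
  0+0 = 0
  0+1 = 1
  0+1 = 1
  1+0 = 1
  1+1 = 0 carry 1
  1+1+1 = 1 carry 1
  0+0+1 = 1
  0+0 = 0
  1+0 = 1
  1+1 = 0 carry 1
  0+1+1 = 0 carry 1
  final carry 1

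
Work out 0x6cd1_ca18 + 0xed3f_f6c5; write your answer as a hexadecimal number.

Add column by column in base 16, right to left:
  8+5 = d
  1+c = d
  a+6 = 0 carry 1
  c+f+1 = c carry 1
  1+f+1 = 1 carry 1
  d+3+1 = 1 carry 1
  c+d+1 = a carry 1
  6+e+1 = 5 carry 1
  final carry 1

0x15a11c0dd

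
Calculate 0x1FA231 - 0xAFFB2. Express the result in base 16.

Subtract column by column in base 16:
  1-2 → F (borrow)
  3-B-1 → 7 (borrow)
  2-F-1 → 2 (borrow)
  A-F-1 → A (borrow)
  F-A-1 → 4
  1-0 → 1

0x14A27F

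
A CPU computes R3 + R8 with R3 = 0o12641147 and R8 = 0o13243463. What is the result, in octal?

0o26104632

Add column by column in base 8, right to left:
  7+3 = 2 carry 1
  4+6+1 = 3 carry 1
  1+4+1 = 6
  1+3 = 4
  4+4 = 0 carry 1
  6+2+1 = 1 carry 1
  2+3+1 = 6
  1+1 = 2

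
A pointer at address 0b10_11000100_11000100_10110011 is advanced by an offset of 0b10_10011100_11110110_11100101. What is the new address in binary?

Add column by column in base 2, right to left:
  1+1 = 0 carry 1
  1+0+1 = 0 carry 1
  0+1+1 = 0 carry 1
  0+0+1 = 1
  1+0 = 1
  1+1 = 0 carry 1
  0+1+1 = 0 carry 1
  1+1+1 = 1 carry 1
  0+0+1 = 1
  0+1 = 1
  1+1 = 0 carry 1
  0+0+1 = 1
  0+1 = 1
  0+1 = 1
  1+1 = 0 carry 1
  1+1+1 = 1 carry 1
  0+0+1 = 1
  0+0 = 0
  1+1 = 0 carry 1
  0+1+1 = 0 carry 1
  0+1+1 = 0 carry 1
  0+0+1 = 1
  1+0 = 1
  1+1 = 0 carry 1
  0+0+1 = 1
  1+1 = 0 carry 1
  final carry 1

0b101011000011011101110011000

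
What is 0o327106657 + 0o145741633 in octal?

Add column by column in base 8, right to left:
  7+3 = 2 carry 1
  5+3+1 = 1 carry 1
  6+6+1 = 5 carry 1
  6+1+1 = 0 carry 1
  0+4+1 = 5
  1+7 = 0 carry 1
  7+5+1 = 5 carry 1
  2+4+1 = 7
  3+1 = 4

0o475050512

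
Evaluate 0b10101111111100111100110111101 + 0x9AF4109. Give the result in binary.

0b11111101011011011101011000110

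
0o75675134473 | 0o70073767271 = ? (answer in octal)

OR each oct digit independently (no carries):
  7|7=7, 5|0=5, 6|0=6, 7|7=7, 5|3=7, 1|7=7, 3|6=7, 4|7=7, 4|2=6, 7|7=7, 3|1=3

0o75677777673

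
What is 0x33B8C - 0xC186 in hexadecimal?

0x27A06

Subtract column by column in base 16:
  C-6 → 6
  8-8 → 0
  B-1 → A
  3-C → 7 (borrow)
  3-0-1 → 2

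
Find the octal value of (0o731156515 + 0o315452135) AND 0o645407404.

0o244400400

Add column by column in base 8, right to left:
  5+5 = 2 carry 1
  1+3+1 = 5
  5+1 = 6
  6+2 = 0 carry 1
  5+5+1 = 3 carry 1
  1+4+1 = 6
  1+5 = 6
  3+1 = 4
  7+3 = 2 carry 1
  final carry 1
Sum = 0o1246630652; now AND with 0o645407404:
  1&0=0, 2&6=2, 4&4=4, 6&5=4, 6&4=4, 3&0=0, 0&7=0, 6&4=4, 5&0=0, 2&4=0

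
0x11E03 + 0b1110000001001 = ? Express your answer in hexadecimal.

0b1110000001001 = 0x1C09 in hexadecimal.
Add column by column in base 16, right to left:
  3+9 = C
  0+0 = 0
  E+C = A carry 1
  1+1+1 = 3
  1+0 = 1

0x13A0C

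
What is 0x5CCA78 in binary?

0b10111001100101001111000

Expand each hex digit to 4 bits: 5=0101 C=1100 C=1100 A=1010 7=0111 8=1000.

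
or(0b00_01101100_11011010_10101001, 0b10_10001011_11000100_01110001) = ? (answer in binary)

0b10111011111101111011111001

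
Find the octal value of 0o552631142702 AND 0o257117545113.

AND each oct digit independently (no carries):
  5&2=0, 5&5=5, 2&7=2, 6&1=0, 3&1=1, 1&7=1, 1&5=1, 4&4=4, 2&5=0, 7&1=1, 0&1=0, 2&3=2

0o052011140102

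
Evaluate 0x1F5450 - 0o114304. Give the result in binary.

0x1F5450 = 0b111110101010001010000 in binary.
0o114304 = 0b1001100011000100 in binary.
Subtract column by column in base 2:
  0-0 → 0
  0-0 → 0
  0-1 → 1 (borrow)
  0-0-1 → 1 (borrow)
  1-0-1 → 0
  0-0 → 0
  1-1 → 0
  0-1 → 1 (borrow)
  0-0-1 → 1 (borrow)
  0-0-1 → 1 (borrow)
  1-0-1 → 0
  0-1 → 1 (borrow)
  1-1-1 → 1 (borrow)
  0-0-1 → 1 (borrow)
  1-0-1 → 0
  0-1 → 1 (borrow)
  1-0-1 → 0
  1-0 → 1
  1-0 → 1
  1-0 → 1
  1-0 → 1

0b111101011101110001100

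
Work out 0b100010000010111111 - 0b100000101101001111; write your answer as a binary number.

0b1010101110000

Subtract column by column in base 2:
  1-1 → 0
  1-1 → 0
  1-1 → 0
  1-1 → 0
  1-0 → 1
  1-0 → 1
  0-1 → 1 (borrow)
  1-0-1 → 0
  0-1 → 1 (borrow)
  0-1-1 → 0 (borrow)
  0-0-1 → 1 (borrow)
  0-1-1 → 0 (borrow)
  0-0-1 → 1 (borrow)
  1-0-1 → 0
  0-0 → 0
  0-0 → 0
  0-0 → 0
  1-1 → 0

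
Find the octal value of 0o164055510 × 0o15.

Multiply each base-8 digit by 13, carrying:
  0×13 = 0 → write 0
  1×13 = 13 → write 5 carry 1
  5×13+1 = 66 → write 2 carry 8
  5×13+8 = 73 → write 1 carry 9
  5×13+9 = 74 → write 2 carry 9
  0×13+9 = 9 → write 1 carry 1
  4×13+1 = 53 → write 5 carry 6
  6×13+6 = 84 → write 4 carry 10
  1×13+10 = 23 → write 7 carry 2
  remaining carry: 2

0o2745121250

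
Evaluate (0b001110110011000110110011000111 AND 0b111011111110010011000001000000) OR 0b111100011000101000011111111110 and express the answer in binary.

0b001110110011000110110011000111 AND 0b111011111110010011000001000000 = 0b001010110010000010000001000000.
Then OR with 0b111100011000101000011111111110.

0b111110111010101010011111111110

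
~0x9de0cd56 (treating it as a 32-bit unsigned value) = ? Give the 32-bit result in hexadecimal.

Each hex digit d becomes f−d:
  9→6, d→2, e→1, 0→f, c→3, d→2, 5→a, 6→9

0x621f32a9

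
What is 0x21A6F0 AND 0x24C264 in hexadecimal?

0x208260

AND each hex digit independently (no carries):
  2&2=2, 1&4=0, A&C=8, 6&2=2, F&6=6, 0&4=0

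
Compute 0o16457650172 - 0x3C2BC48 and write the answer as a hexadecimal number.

0x70FC9432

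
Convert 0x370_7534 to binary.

0b11011100000111010100110100

Expand each hex digit to 4 bits: 3=0011 7=0111 0=0000 7=0111 5=0101 3=0011 4=0100.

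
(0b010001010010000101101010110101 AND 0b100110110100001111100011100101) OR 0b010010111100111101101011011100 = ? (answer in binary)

0b10010111100111101101011111101

0b010001010010000101101010110101 AND 0b100110110100001111100011100101 = 0b000000010000000101100010100101.
Then OR with 0b010010111100111101101011011100.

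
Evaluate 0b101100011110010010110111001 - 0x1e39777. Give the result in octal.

0b101100011110010010110111001 = 0o543622671 in octal.
0x1e39777 = 0o170713567 in octal.
Subtract column by column in base 8:
  1-7 → 2 (borrow)
  7-6-1 → 0
  6-5 → 1
  2-3 → 7 (borrow)
  2-1-1 → 0
  6-7 → 7 (borrow)
  3-0-1 → 2
  4-7 → 5 (borrow)
  5-1-1 → 3

0o352707102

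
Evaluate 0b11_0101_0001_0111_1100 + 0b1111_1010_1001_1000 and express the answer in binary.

0b1000100110000010100

Add column by column in base 2, right to left:
  0+0 = 0
  0+0 = 0
  1+0 = 1
  1+1 = 0 carry 1
  1+1+1 = 1 carry 1
  1+0+1 = 0 carry 1
  1+0+1 = 0 carry 1
  0+1+1 = 0 carry 1
  1+0+1 = 0 carry 1
  0+1+1 = 0 carry 1
  0+0+1 = 1
  0+1 = 1
  1+1 = 0 carry 1
  0+1+1 = 0 carry 1
  1+1+1 = 1 carry 1
  0+1+1 = 0 carry 1
  1+0+1 = 0 carry 1
  1+0+1 = 0 carry 1
  final carry 1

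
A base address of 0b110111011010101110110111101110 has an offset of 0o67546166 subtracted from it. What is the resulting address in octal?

0o6643020570

0b110111011010101110110111101110 = 0o6732566756 in octal.
Subtract column by column in base 8:
  6-6 → 0
  5-6 → 7 (borrow)
  7-1-1 → 5
  6-6 → 0
  6-4 → 2
  5-5 → 0
  2-7 → 3 (borrow)
  3-6-1 → 4 (borrow)
  7-0-1 → 6
  6-0 → 6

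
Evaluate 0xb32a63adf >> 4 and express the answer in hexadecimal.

Shifting right by 4 bits = 1 hex digit: drop the last 1.

0xb32a63ad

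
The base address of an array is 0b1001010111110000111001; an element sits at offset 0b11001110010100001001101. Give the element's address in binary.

Add column by column in base 2, right to left:
  1+1 = 0 carry 1
  0+0+1 = 1
  0+1 = 1
  1+1 = 0 carry 1
  1+0+1 = 0 carry 1
  1+0+1 = 0 carry 1
  0+1+1 = 0 carry 1
  0+0+1 = 1
  0+0 = 0
  0+0 = 0
  1+0 = 1
  1+1 = 0 carry 1
  1+0+1 = 0 carry 1
  1+1+1 = 1 carry 1
  1+0+1 = 0 carry 1
  0+0+1 = 1
  1+1 = 0 carry 1
  0+1+1 = 0 carry 1
  1+1+1 = 1 carry 1
  0+0+1 = 1
  0+0 = 0
  1+1 = 0 carry 1
  0+1+1 = 0 carry 1
  final carry 1

0b100011001010010010000110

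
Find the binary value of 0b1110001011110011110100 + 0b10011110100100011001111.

0b100010000000010111000011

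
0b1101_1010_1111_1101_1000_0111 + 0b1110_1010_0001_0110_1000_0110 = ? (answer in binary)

Add column by column in base 2, right to left:
  1+0 = 1
  1+1 = 0 carry 1
  1+1+1 = 1 carry 1
  0+0+1 = 1
  0+0 = 0
  0+0 = 0
  0+0 = 0
  1+1 = 0 carry 1
  1+0+1 = 0 carry 1
  0+1+1 = 0 carry 1
  1+1+1 = 1 carry 1
  1+0+1 = 0 carry 1
  1+1+1 = 1 carry 1
  1+0+1 = 0 carry 1
  1+0+1 = 0 carry 1
  1+0+1 = 0 carry 1
  0+0+1 = 1
  1+1 = 0 carry 1
  0+0+1 = 1
  1+1 = 0 carry 1
  1+0+1 = 0 carry 1
  0+1+1 = 0 carry 1
  1+1+1 = 1 carry 1
  1+1+1 = 1 carry 1
  final carry 1

0b1110001010001010000001101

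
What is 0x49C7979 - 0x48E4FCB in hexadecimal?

Subtract column by column in base 16:
  9-B → E (borrow)
  7-C-1 → A (borrow)
  9-F-1 → 9 (borrow)
  7-4-1 → 2
  C-E → E (borrow)
  9-8-1 → 0
  4-4 → 0

0xE29AE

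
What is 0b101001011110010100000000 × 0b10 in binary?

0b1010010111100101000000000

Multiply each base-2 digit by 2, carrying:
  0×2 = 0 → write 0
  0×2 = 0 → write 0
  0×2 = 0 → write 0
  0×2 = 0 → write 0
  0×2 = 0 → write 0
  0×2 = 0 → write 0
  0×2 = 0 → write 0
  0×2 = 0 → write 0
  1×2 = 2 → write 0 carry 1
  0×2+1 = 1 → write 1
  1×2 = 2 → write 0 carry 1
  0×2+1 = 1 → write 1
  0×2 = 0 → write 0
  1×2 = 2 → write 0 carry 1
  1×2+1 = 3 → write 1 carry 1
  1×2+1 = 3 → write 1 carry 1
  1×2+1 = 3 → write 1 carry 1
  0×2+1 = 1 → write 1
  1×2 = 2 → write 0 carry 1
  0×2+1 = 1 → write 1
  0×2 = 0 → write 0
  1×2 = 2 → write 0 carry 1
  0×2+1 = 1 → write 1
  1×2 = 2 → write 0 carry 1
  remaining carry: 1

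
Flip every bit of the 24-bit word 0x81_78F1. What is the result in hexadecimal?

Each hex digit d becomes F−d:
  8→7, 1→E, 7→8, 8→7, F→0, 1→E

0x7E870E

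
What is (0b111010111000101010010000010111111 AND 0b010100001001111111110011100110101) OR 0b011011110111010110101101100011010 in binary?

0b11011111111111110111101100111111

0b111010111000101010010000010111111 AND 0b010100001001111111110011100110101 = 0b010000001000101010010000000110101.
Then OR with 0b011011110111010110101101100011010.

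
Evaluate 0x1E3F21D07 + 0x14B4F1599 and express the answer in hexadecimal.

0x32F4132A0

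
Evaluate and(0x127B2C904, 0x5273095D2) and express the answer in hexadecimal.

AND each hex digit independently (no carries):
  1&5=1, 2&2=2, 7&7=7, B&3=3, 2&0=0, C&9=8, 9&5=1, 0&D=0, 4&2=0

0x127308100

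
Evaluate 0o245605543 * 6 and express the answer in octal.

Multiply each base-8 digit by 6, carrying:
  3×6 = 18 → write 2 carry 2
  4×6+2 = 26 → write 2 carry 3
  5×6+3 = 33 → write 1 carry 4
  5×6+4 = 34 → write 2 carry 4
  0×6+4 = 4 → write 4
  6×6 = 36 → write 4 carry 4
  5×6+4 = 34 → write 2 carry 4
  4×6+4 = 28 → write 4 carry 3
  2×6+3 = 15 → write 7 carry 1
  remaining carry: 1

0o1742442122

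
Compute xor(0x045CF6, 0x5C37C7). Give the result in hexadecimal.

XOR each hex digit independently (no carries):
  0^5=5, 4^C=8, 5^3=6, C^7=B, F^C=3, 6^7=1

0x586B31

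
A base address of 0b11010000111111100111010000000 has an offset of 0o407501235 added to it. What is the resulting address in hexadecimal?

0x1e3e511d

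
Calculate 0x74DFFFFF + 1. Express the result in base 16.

0x74E00000

The trailing 5 digits are F (max in base 16), so adding 1 cascades: they roll to 0 and the next digit up increments.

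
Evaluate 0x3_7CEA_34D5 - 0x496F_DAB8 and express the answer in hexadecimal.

0x3337A5A1D

Subtract column by column in base 16:
  5-8 → D (borrow)
  D-B-1 → 1
  4-A → A (borrow)
  3-D-1 → 5 (borrow)
  A-F-1 → A (borrow)
  E-6-1 → 7
  C-9 → 3
  7-4 → 3
  3-0 → 3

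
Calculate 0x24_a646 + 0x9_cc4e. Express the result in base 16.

Add column by column in base 16, right to left:
  6+e = 4 carry 1
  4+4+1 = 9
  6+c = 2 carry 1
  a+c+1 = 7 carry 1
  4+9+1 = e
  2+0 = 2

0x2e7294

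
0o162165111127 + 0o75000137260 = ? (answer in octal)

Add column by column in base 8, right to left:
  7+0 = 7
  2+6 = 0 carry 1
  1+2+1 = 4
  1+7 = 0 carry 1
  1+3+1 = 5
  1+1 = 2
  5+0 = 5
  6+0 = 6
  1+0 = 1
  2+5 = 7
  6+7 = 5 carry 1
  1+0+1 = 2

0o257165250407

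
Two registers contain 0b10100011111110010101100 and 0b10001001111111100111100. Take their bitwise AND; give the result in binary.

AND bit by bit (1 only where both bits are 1):
  10100011111110010101100
& 10001001111111100111100
= 10000001111110000101100

0b10000001111110000101100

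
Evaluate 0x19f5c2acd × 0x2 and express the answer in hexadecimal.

Multiply each base-16 digit by 2, carrying:
  d×2 = 26 → write a carry 1
  c×2+1 = 25 → write 9 carry 1
  a×2+1 = 21 → write 5 carry 1
  2×2+1 = 5 → write 5
  c×2 = 24 → write 8 carry 1
  5×2+1 = 11 → write b
  f×2 = 30 → write e carry 1
  9×2+1 = 19 → write 3 carry 1
  1×2+1 = 3 → write 3

0x33eb8559a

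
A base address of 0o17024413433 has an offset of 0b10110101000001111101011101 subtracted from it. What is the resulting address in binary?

0o17024413433 = 0b1111000010100100001011100011011 in binary.
Subtract column by column in base 2:
  1-1 → 0
  1-0 → 1
  0-1 → 1 (borrow)
  1-1-1 → 1 (borrow)
  1-1-1 → 1 (borrow)
  0-0-1 → 1 (borrow)
  0-1-1 → 0 (borrow)
  0-0-1 → 1 (borrow)
  1-1-1 → 1 (borrow)
  1-1-1 → 1 (borrow)
  1-1-1 → 1 (borrow)
  0-1-1 → 0 (borrow)
  1-1-1 → 1 (borrow)
  0-0-1 → 1 (borrow)
  0-0-1 → 1 (borrow)
  0-0-1 → 1 (borrow)
  0-0-1 → 1 (borrow)
  1-0-1 → 0
  0-1 → 1 (borrow)
  0-0-1 → 1 (borrow)
  1-1-1 → 1 (borrow)
  0-0-1 → 1 (borrow)
  1-1-1 → 1 (borrow)
  0-1-1 → 0 (borrow)
  0-0-1 → 1 (borrow)
  0-1-1 → 0 (borrow)
  0-0-1 → 1 (borrow)
  1-0-1 → 0
  1-0 → 1
  1-0 → 1
  1-0 → 1

0b1110101011111011111011110111110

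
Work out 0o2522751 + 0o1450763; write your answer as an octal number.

Add column by column in base 8, right to left:
  1+3 = 4
  5+6 = 3 carry 1
  7+7+1 = 7 carry 1
  2+0+1 = 3
  2+5 = 7
  5+4 = 1 carry 1
  2+1+1 = 4

0o4173734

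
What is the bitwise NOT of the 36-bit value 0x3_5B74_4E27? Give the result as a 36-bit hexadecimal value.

0xCA48BB1D8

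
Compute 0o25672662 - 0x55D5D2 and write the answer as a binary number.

0b11001111111100000

0o25672662 = 0b10101110111010110110010 in binary.
0x55D5D2 = 0b10101011101010111010010 in binary.
Subtract column by column in base 2:
  0-0 → 0
  1-1 → 0
  0-0 → 0
  0-0 → 0
  1-1 → 0
  1-0 → 1
  0-1 → 1 (borrow)
  1-1-1 → 1 (borrow)
  1-1-1 → 1 (borrow)
  0-0-1 → 1 (borrow)
  1-1-1 → 1 (borrow)
  0-0-1 → 1 (borrow)
  1-1-1 → 1 (borrow)
  1-0-1 → 0
  1-1 → 0
  0-1 → 1 (borrow)
  1-1-1 → 1 (borrow)
  1-0-1 → 0
  1-1 → 0
  0-0 → 0
  1-1 → 0
  0-0 → 0
  1-1 → 0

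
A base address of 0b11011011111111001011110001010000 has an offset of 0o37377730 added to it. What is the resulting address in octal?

0o33436536050

0b11011011111111001011110001010000 = 0o33377136120 in octal.
Add column by column in base 8, right to left:
  0+0 = 0
  2+3 = 5
  1+7 = 0 carry 1
  6+7+1 = 6 carry 1
  3+7+1 = 3 carry 1
  1+3+1 = 5
  7+7 = 6 carry 1
  7+3+1 = 3 carry 1
  3+0+1 = 4
  3+0 = 3
  3+0 = 3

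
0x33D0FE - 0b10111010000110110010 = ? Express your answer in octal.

0o12027514

0x33D0FE = 0o14750376 in octal.
0b10111010000110110010 = 0o2720662 in octal.
Subtract column by column in base 8:
  6-2 → 4
  7-6 → 1
  3-6 → 5 (borrow)
  0-0-1 → 7 (borrow)
  5-2-1 → 2
  7-7 → 0
  4-2 → 2
  1-0 → 1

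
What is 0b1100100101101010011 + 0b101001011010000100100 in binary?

0b110101111111101110111

Add column by column in base 2, right to left:
  1+0 = 1
  1+0 = 1
  0+1 = 1
  0+0 = 0
  1+0 = 1
  0+1 = 1
  1+0 = 1
  0+0 = 0
  1+0 = 1
  1+0 = 1
  0+1 = 1
  1+0 = 1
  0+1 = 1
  0+1 = 1
  1+0 = 1
  0+1 = 1
  0+0 = 0
  1+0 = 1
  1+1 = 0 carry 1
  0+0+1 = 1
  0+1 = 1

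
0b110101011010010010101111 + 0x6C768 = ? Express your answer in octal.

0b110101011010010010101111 = 0o65322257 in octal.
0x6C768 = 0o1543550 in octal.
Add column by column in base 8, right to left:
  7+0 = 7
  5+5 = 2 carry 1
  2+5+1 = 0 carry 1
  2+3+1 = 6
  2+4 = 6
  3+5 = 0 carry 1
  5+1+1 = 7
  6+0 = 6

0o67066027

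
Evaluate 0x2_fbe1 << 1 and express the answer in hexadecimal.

1 bits is not a whole number of base-16 digits; in binary: 101111101111100001 << 1 = 1011111011111000010.

0x5f7c2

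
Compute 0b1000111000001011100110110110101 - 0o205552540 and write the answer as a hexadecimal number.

0x44eef855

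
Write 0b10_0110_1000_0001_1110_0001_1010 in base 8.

Group the bits in threes: 010 011 010 000 001 111 000 011 010 → 232017032.

0o232017032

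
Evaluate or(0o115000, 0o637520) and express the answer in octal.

0o737520

OR each oct digit independently (no carries):
  1|6=7, 1|3=3, 5|7=7, 0|5=5, 0|2=2, 0|0=0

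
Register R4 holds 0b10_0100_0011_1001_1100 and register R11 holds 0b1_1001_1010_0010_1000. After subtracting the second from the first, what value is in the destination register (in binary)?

0b1010100101110100

Subtract column by column in base 2:
  0-0 → 0
  0-0 → 0
  1-0 → 1
  1-1 → 0
  1-0 → 1
  0-1 → 1 (borrow)
  0-0-1 → 1 (borrow)
  1-0-1 → 0
  1-0 → 1
  1-1 → 0
  0-0 → 0
  0-1 → 1 (borrow)
  0-1-1 → 0 (borrow)
  0-0-1 → 1 (borrow)
  1-0-1 → 0
  0-1 → 1 (borrow)
  0-1-1 → 0 (borrow)
  1-0-1 → 0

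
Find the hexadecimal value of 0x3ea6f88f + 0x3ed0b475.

Add column by column in base 16, right to left:
  f+5 = 4 carry 1
  8+7+1 = 0 carry 1
  8+4+1 = d
  f+b = a carry 1
  6+0+1 = 7
  a+d = 7 carry 1
  e+e+1 = d carry 1
  3+3+1 = 7

0x7d77ad04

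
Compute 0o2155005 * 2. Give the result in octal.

0o4332012

Multiply each base-8 digit by 2, carrying:
  5×2 = 10 → write 2 carry 1
  0×2+1 = 1 → write 1
  0×2 = 0 → write 0
  5×2 = 10 → write 2 carry 1
  5×2+1 = 11 → write 3 carry 1
  1×2+1 = 3 → write 3
  2×2 = 4 → write 4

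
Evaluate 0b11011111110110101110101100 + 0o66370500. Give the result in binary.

0o66370500 = 0b110110011111000101000000 in binary.
Add column by column in base 2, right to left:
  0+0 = 0
  0+0 = 0
  1+0 = 1
  1+0 = 1
  0+0 = 0
  1+0 = 1
  0+1 = 1
  1+0 = 1
  1+1 = 0 carry 1
  1+0+1 = 0 carry 1
  0+0+1 = 1
  1+0 = 1
  0+1 = 1
  1+1 = 0 carry 1
  1+1+1 = 1 carry 1
  0+1+1 = 0 carry 1
  1+1+1 = 1 carry 1
  1+0+1 = 0 carry 1
  1+0+1 = 0 carry 1
  1+1+1 = 1 carry 1
  1+1+1 = 1 carry 1
  1+0+1 = 0 carry 1
  1+1+1 = 1 carry 1
  0+1+1 = 0 carry 1
  1+0+1 = 0 carry 1
  1+0+1 = 0 carry 1
  final carry 1

0b100010110010101110011101100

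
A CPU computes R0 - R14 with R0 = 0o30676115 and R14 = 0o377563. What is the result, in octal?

Subtract column by column in base 8:
  5-3 → 2
  1-6 → 3 (borrow)
  1-5-1 → 3 (borrow)
  6-7-1 → 6 (borrow)
  7-7-1 → 7 (borrow)
  6-3-1 → 2
  0-0 → 0
  3-0 → 3

0o30276332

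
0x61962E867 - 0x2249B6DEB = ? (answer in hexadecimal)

0x3F4C77A7C

Subtract column by column in base 16:
  7-B → C (borrow)
  6-E-1 → 7 (borrow)
  8-D-1 → A (borrow)
  E-6-1 → 7
  2-B → 7 (borrow)
  6-9-1 → C (borrow)
  9-4-1 → 4
  1-2 → F (borrow)
  6-2-1 → 3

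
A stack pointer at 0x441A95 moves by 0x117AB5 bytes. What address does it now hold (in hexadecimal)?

0x55954A

Add column by column in base 16, right to left:
  5+5 = A
  9+B = 4 carry 1
  A+A+1 = 5 carry 1
  1+7+1 = 9
  4+1 = 5
  4+1 = 5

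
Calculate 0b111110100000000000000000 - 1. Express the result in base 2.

0b111110011111111111111111

The trailing 17 digits are 0, so subtracting 1 borrows through: they become 1 and the next digit up decrements.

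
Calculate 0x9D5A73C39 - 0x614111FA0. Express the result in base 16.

0x3C1961C99

Subtract column by column in base 16:
  9-0 → 9
  3-A → 9 (borrow)
  C-F-1 → C (borrow)
  3-1-1 → 1
  7-1 → 6
  A-1 → 9
  5-4 → 1
  D-1 → C
  9-6 → 3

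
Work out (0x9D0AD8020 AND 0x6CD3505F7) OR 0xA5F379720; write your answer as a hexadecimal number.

0x9D0AD8020 AND 0x6CD3505F7 = 0x0C0250020.
Then OR with 0xA5F379720.

0xADF379720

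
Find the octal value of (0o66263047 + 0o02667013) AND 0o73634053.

0o71010042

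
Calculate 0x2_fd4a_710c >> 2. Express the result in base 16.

2 bits is not a whole number of base-16 digits; in binary: 1011111101010010100111000100001100 >> 2 = 10111111010100101001110001000011.

0xbf529c43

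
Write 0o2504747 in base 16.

Each octal digit is 3 bits: 2=010 5=101 0=000 4=100 7=111 4=100 7=111.
Group the bits into nibbles: 1010 1000 1001 1110 0111 → a89e7.

0xa89e7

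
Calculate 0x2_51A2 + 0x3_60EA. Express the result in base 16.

0x5B28C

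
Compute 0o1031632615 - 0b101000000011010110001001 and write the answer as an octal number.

0o761600004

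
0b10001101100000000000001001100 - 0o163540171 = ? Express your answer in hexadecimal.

0xFE13FD3

0b10001101100000000000001001100 = 0x11B0004C in hexadecimal.
0o163540171 = 0x1CEC079 in hexadecimal.
Subtract column by column in base 16:
  C-9 → 3
  4-7 → D (borrow)
  0-0-1 → F (borrow)
  0-C-1 → 3 (borrow)
  0-E-1 → 1 (borrow)
  B-C-1 → E (borrow)
  1-1-1 → F (borrow)
  1-0-1 → 0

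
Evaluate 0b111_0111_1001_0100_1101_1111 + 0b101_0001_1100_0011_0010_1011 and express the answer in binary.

0b110010010101100000001010

Add column by column in base 2, right to left:
  1+1 = 0 carry 1
  1+1+1 = 1 carry 1
  1+0+1 = 0 carry 1
  1+1+1 = 1 carry 1
  1+0+1 = 0 carry 1
  0+1+1 = 0 carry 1
  1+0+1 = 0 carry 1
  1+0+1 = 0 carry 1
  0+1+1 = 0 carry 1
  0+1+1 = 0 carry 1
  1+0+1 = 0 carry 1
  0+0+1 = 1
  1+0 = 1
  0+0 = 0
  0+1 = 1
  1+1 = 0 carry 1
  1+1+1 = 1 carry 1
  1+0+1 = 0 carry 1
  1+0+1 = 0 carry 1
  0+0+1 = 1
  1+1 = 0 carry 1
  1+0+1 = 0 carry 1
  1+1+1 = 1 carry 1
  final carry 1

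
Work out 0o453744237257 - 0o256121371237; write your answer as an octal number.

Subtract column by column in base 8:
  7-7 → 0
  5-3 → 2
  2-2 → 0
  7-1 → 6
  3-7 → 4 (borrow)
  2-3-1 → 6 (borrow)
  4-1-1 → 2
  4-2 → 2
  7-1 → 6
  3-6 → 5 (borrow)
  5-5-1 → 7 (borrow)
  4-2-1 → 1

0o175622646020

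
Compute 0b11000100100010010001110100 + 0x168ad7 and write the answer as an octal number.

0o312127513

0b11000100100010010001110100 = 0o304422164 in octal.
0x168ad7 = 0o5505327 in octal.
Add column by column in base 8, right to left:
  4+7 = 3 carry 1
  6+2+1 = 1 carry 1
  1+3+1 = 5
  2+5 = 7
  2+0 = 2
  4+5 = 1 carry 1
  4+5+1 = 2 carry 1
  0+0+1 = 1
  3+0 = 3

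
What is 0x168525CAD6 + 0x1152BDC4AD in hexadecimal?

Add column by column in base 16, right to left:
  6+D = 3 carry 1
  D+A+1 = 8 carry 1
  A+4+1 = F
  C+C = 8 carry 1
  5+D+1 = 3 carry 1
  2+B+1 = E
  5+2 = 7
  8+5 = D
  6+1 = 7
  1+1 = 2

0x27D7E38F83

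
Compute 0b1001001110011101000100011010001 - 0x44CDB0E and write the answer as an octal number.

0o10540326703

0b1001001110011101000100011010001 = 0o11163504321 in octal.
0x44CDB0E = 0o423155416 in octal.
Subtract column by column in base 8:
  1-6 → 3 (borrow)
  2-1-1 → 0
  3-4 → 7 (borrow)
  4-5-1 → 6 (borrow)
  0-5-1 → 2 (borrow)
  5-1-1 → 3
  3-3 → 0
  6-2 → 4
  1-4 → 5 (borrow)
  1-0-1 → 0
  1-0 → 1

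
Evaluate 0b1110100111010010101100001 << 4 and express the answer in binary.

0b11101001110100101011000010000

Left shift by 4: append 4 zero bits.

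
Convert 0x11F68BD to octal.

Expand each hex digit to 4 bits: 1=0001 1=0001 F=1111 6=0110 8=1000 B=1011 D=1101.
Group the bits in threes: 001 000 111 110 110 100 010 111 101 → 107664275.

0o107664275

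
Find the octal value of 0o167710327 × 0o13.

Multiply each base-8 digit by 11, carrying:
  7×11 = 77 → write 5 carry 9
  2×11+9 = 31 → write 7 carry 3
  3×11+3 = 36 → write 4 carry 4
  0×11+4 = 4 → write 4
  1×11 = 11 → write 3 carry 1
  7×11+1 = 78 → write 6 carry 9
  7×11+9 = 86 → write 6 carry 10
  6×11+10 = 76 → write 4 carry 9
  1×11+9 = 20 → write 4 carry 2
  remaining carry: 2

0o2446634475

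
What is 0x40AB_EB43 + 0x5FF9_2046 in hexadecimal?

0xA0A50B89

Add column by column in base 16, right to left:
  3+6 = 9
  4+4 = 8
  B+0 = B
  E+2 = 0 carry 1
  B+9+1 = 5 carry 1
  A+F+1 = A carry 1
  0+F+1 = 0 carry 1
  4+5+1 = A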